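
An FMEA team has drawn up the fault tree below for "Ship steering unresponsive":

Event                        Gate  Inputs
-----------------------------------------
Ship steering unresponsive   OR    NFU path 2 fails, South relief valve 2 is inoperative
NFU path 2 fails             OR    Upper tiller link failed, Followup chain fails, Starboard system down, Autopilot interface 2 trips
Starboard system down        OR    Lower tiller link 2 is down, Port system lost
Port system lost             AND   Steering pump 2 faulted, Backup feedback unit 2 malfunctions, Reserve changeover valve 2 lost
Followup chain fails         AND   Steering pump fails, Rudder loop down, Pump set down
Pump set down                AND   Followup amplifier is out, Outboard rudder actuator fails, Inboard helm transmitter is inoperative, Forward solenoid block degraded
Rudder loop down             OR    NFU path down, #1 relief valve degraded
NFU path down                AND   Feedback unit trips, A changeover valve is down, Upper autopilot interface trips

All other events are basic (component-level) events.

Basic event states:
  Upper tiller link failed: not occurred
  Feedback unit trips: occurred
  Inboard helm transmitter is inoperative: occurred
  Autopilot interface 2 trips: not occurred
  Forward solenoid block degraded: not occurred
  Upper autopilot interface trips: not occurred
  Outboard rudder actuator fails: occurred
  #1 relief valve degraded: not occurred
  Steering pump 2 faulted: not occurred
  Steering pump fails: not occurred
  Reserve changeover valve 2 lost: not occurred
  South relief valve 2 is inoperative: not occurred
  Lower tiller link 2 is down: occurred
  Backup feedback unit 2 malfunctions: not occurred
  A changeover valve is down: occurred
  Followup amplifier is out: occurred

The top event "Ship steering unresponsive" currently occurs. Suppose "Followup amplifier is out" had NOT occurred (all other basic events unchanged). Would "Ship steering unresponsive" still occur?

Yes

Counterfactual: set "Followup amplifier is out" to not occurred.
NFU path down [AND]: Feedback unit trips=occurs, A changeover valve is down=occurs, Upper autopilot interface trips=not → not all inputs occur → does not occur.
Rudder loop down [OR]: NFU path down=not, #1 relief valve degraded=not → no input occurs → does not occur.
Pump set down [AND]: Followup amplifier is out=not, Outboard rudder actuator fails=occurs, Inboard helm transmitter is inoperative=occurs, Forward solenoid block degraded=not → not all inputs occur → does not occur.
Followup chain fails [AND]: Steering pump fails=not, Rudder loop down=not, Pump set down=not → not all inputs occur → does not occur.
Port system lost [AND]: Steering pump 2 faulted=not, Backup feedback unit 2 malfunctions=not, Reserve changeover valve 2 lost=not → not all inputs occur → does not occur.
Starboard system down [OR]: Lower tiller link 2 is down=occurs, Port system lost=not → at least one input occurs → occurs.
NFU path 2 fails [OR]: Upper tiller link failed=not, Followup chain fails=not, Starboard system down=occurs, Autopilot interface 2 trips=not → at least one input occurs → occurs.
Ship steering unresponsive [OR]: NFU path 2 fails=occurs, South relief valve 2 is inoperative=not → at least one input occurs → occurs.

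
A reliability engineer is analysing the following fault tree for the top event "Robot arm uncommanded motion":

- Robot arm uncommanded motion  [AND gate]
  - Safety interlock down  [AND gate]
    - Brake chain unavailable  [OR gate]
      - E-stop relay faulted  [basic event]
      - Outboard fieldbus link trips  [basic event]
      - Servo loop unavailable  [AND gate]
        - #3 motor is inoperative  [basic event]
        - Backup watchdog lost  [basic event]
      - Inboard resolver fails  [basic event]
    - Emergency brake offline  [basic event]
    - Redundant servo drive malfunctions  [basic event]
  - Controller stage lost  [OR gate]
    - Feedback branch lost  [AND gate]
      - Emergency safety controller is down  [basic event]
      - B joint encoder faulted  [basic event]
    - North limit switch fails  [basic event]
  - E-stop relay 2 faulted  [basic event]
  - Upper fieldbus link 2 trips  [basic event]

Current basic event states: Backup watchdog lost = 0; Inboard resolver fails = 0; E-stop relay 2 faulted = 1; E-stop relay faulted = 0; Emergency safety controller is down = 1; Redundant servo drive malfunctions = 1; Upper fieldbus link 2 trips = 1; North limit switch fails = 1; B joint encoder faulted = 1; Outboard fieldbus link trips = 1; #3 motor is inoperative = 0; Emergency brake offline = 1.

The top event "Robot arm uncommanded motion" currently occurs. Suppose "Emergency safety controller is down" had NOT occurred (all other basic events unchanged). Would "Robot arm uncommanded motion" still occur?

Yes

Counterfactual: set "Emergency safety controller is down" to not occurred.
Servo loop unavailable [AND]: #3 motor is inoperative=not, Backup watchdog lost=not → not all inputs occur → does not occur.
Brake chain unavailable [OR]: E-stop relay faulted=not, Outboard fieldbus link trips=occurs, Servo loop unavailable=not, Inboard resolver fails=not → at least one input occurs → occurs.
Safety interlock down [AND]: Brake chain unavailable=occurs, Emergency brake offline=occurs, Redundant servo drive malfunctions=occurs → all inputs occur → occurs.
Feedback branch lost [AND]: Emergency safety controller is down=not, B joint encoder faulted=occurs → not all inputs occur → does not occur.
Controller stage lost [OR]: Feedback branch lost=not, North limit switch fails=occurs → at least one input occurs → occurs.
Robot arm uncommanded motion [AND]: Safety interlock down=occurs, Controller stage lost=occurs, E-stop relay 2 faulted=occurs, Upper fieldbus link 2 trips=occurs → all inputs occur → occurs.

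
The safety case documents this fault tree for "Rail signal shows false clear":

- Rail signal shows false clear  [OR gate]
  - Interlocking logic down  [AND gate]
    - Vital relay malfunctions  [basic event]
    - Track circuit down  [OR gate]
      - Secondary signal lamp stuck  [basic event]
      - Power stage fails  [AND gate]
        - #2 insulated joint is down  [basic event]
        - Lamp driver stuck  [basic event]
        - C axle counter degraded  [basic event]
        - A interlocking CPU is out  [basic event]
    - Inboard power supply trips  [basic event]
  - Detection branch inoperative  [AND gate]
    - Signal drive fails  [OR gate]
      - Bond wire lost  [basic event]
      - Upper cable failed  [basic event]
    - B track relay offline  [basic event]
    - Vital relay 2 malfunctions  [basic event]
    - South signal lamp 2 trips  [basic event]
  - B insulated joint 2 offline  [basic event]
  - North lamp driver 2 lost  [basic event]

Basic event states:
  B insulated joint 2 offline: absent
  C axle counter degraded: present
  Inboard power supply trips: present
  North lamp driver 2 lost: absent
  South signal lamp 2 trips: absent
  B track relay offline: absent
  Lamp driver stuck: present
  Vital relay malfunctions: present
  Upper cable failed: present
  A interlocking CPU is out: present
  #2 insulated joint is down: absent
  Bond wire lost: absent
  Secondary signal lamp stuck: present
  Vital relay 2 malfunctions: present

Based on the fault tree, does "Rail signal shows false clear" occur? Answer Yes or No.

Power stage fails [AND]: #2 insulated joint is down=not, Lamp driver stuck=occurs, C axle counter degraded=occurs, A interlocking CPU is out=occurs → not all inputs occur → does not occur.
Track circuit down [OR]: Secondary signal lamp stuck=occurs, Power stage fails=not → at least one input occurs → occurs.
Interlocking logic down [AND]: Vital relay malfunctions=occurs, Track circuit down=occurs, Inboard power supply trips=occurs → all inputs occur → occurs.
Signal drive fails [OR]: Bond wire lost=not, Upper cable failed=occurs → at least one input occurs → occurs.
Detection branch inoperative [AND]: Signal drive fails=occurs, B track relay offline=not, Vital relay 2 malfunctions=occurs, South signal lamp 2 trips=not → not all inputs occur → does not occur.
Rail signal shows false clear [OR]: Interlocking logic down=occurs, Detection branch inoperative=not, B insulated joint 2 offline=not, North lamp driver 2 lost=not → at least one input occurs → occurs.

Yes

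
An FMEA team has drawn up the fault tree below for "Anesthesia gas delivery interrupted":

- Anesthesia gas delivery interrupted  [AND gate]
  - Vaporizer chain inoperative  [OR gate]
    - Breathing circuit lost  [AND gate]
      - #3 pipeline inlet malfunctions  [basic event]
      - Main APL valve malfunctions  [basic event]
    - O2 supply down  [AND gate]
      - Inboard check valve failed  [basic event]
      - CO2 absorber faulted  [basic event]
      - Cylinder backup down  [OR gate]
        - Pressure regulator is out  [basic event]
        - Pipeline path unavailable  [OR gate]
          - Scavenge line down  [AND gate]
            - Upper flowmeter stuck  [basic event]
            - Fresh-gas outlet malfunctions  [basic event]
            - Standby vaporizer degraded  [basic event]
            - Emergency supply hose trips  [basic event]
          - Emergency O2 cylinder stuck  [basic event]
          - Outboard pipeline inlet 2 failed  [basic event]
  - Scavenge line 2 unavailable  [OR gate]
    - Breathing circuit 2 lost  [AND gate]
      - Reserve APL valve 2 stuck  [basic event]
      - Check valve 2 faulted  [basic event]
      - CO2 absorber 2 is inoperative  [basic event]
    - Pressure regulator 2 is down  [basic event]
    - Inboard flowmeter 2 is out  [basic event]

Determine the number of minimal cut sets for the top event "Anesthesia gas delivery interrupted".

Breathing circuit lost [AND]: one cut set from each child combined → 1 × 1 = 1 cut set(s).
Scavenge line down [AND]: one cut set from each child combined → 1 × 1 × 1 × 1 = 1 cut set(s).
Pipeline path unavailable [OR]: union of children's cut sets → 3 cut set(s).
Cylinder backup down [OR]: union of children's cut sets → 4 cut set(s).
O2 supply down [AND]: one cut set from each child combined → 1 × 1 × 4 = 4 cut set(s).
Vaporizer chain inoperative [OR]: union of children's cut sets → 5 cut set(s).
Breathing circuit 2 lost [AND]: one cut set from each child combined → 1 × 1 × 1 = 1 cut set(s).
Scavenge line 2 unavailable [OR]: union of children's cut sets → 3 cut set(s).
Anesthesia gas delivery interrupted [AND]: one cut set from each child combined → 5 × 3 = 15 cut set(s).

15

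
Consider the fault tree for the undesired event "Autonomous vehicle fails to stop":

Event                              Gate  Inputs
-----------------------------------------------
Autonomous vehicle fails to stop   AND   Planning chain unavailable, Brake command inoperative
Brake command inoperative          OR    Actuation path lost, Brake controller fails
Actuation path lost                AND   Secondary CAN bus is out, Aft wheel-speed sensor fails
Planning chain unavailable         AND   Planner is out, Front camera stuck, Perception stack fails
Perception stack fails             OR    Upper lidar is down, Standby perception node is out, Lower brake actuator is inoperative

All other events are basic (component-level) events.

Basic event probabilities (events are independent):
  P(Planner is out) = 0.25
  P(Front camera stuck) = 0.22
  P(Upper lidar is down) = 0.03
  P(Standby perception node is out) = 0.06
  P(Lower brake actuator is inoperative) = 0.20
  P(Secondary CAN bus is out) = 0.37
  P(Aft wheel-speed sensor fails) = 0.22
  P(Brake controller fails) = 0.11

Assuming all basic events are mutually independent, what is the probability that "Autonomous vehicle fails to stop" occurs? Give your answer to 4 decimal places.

0.0027

P(Perception stack fails) [OR] = 1 − (1−0.03) × (1−0.06) × (1−0.20) = 0.270560
P(Planning chain unavailable) [AND] = 0.25 × 0.22 × 0.270560 = 0.014881
P(Actuation path lost) [AND] = 0.37 × 0.22 = 0.081400
P(Brake command inoperative) [OR] = 1 − (1−0.081400) × (1−0.11) = 0.182446
P(Autonomous vehicle fails to stop) [AND] = 0.014881 × 0.182446 = 0.002715
Rounded to 4 decimal places: P(Autonomous vehicle fails to stop) ≈ 0.0027.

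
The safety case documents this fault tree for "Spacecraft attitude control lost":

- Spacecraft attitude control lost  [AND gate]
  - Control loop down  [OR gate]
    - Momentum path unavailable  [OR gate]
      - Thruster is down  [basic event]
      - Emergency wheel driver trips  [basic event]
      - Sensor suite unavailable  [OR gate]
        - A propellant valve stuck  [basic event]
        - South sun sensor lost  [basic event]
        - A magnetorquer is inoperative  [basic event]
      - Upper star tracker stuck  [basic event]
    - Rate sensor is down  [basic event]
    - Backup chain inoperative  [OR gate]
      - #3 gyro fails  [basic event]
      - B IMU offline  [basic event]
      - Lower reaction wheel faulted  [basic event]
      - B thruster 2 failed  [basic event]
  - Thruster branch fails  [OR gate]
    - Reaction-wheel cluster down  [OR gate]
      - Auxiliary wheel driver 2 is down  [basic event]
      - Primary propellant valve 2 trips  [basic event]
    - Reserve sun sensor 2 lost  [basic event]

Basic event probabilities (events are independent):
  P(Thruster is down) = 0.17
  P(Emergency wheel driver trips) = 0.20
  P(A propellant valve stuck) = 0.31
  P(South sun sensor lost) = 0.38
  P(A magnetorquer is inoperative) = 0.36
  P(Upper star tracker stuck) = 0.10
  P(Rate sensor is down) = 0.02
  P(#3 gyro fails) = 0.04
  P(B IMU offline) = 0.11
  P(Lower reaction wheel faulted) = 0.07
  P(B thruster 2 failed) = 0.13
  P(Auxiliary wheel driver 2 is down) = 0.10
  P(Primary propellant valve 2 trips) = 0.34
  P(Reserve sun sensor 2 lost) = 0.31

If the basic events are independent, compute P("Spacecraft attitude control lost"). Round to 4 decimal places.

0.5247

P(Sensor suite unavailable) [OR] = 1 − (1−0.31) × (1−0.38) × (1−0.36) = 0.726208
P(Momentum path unavailable) [OR] = 1 − (1−0.17) × (1−0.20) × (1−0.726208) × (1−0.10) = 0.836382
P(Backup chain inoperative) [OR] = 1 − (1−0.04) × (1−0.11) × (1−0.07) × (1−0.13) = 0.308705
P(Control loop down) [OR] = 1 − (1−0.836382) × (1−0.02) × (1−0.308705) = 0.889154
P(Reaction-wheel cluster down) [OR] = 1 − (1−0.10) × (1−0.34) = 0.406000
P(Thruster branch fails) [OR] = 1 − (1−0.406000) × (1−0.31) = 0.590140
P(Spacecraft attitude control lost) [AND] = 0.889154 × 0.590140 = 0.524725
Rounded to 4 decimal places: P(Spacecraft attitude control lost) ≈ 0.5247.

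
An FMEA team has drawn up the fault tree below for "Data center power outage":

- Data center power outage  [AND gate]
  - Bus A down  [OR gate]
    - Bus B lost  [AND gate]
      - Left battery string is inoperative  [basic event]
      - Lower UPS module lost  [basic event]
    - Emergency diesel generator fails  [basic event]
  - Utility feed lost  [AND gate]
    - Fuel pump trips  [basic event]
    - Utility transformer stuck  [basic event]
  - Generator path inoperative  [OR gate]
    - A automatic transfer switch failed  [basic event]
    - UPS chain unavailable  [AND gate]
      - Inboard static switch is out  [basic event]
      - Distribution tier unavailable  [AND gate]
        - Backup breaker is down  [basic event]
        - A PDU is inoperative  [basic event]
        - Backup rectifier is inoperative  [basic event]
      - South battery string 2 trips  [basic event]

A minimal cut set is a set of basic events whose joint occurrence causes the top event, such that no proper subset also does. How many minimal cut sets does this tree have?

Bus B lost [AND]: one cut set from each child combined → 1 × 1 = 1 cut set(s).
Bus A down [OR]: union of children's cut sets → 2 cut set(s).
Utility feed lost [AND]: one cut set from each child combined → 1 × 1 = 1 cut set(s).
Distribution tier unavailable [AND]: one cut set from each child combined → 1 × 1 × 1 = 1 cut set(s).
UPS chain unavailable [AND]: one cut set from each child combined → 1 × 1 × 1 = 1 cut set(s).
Generator path inoperative [OR]: union of children's cut sets → 2 cut set(s).
Data center power outage [AND]: one cut set from each child combined → 2 × 1 × 2 = 4 cut set(s).
Minimal cut sets: {A automatic transfer switch failed, Fuel pump trips, Left battery string is inoperative, Lower UPS module lost, Utility transformer stuck}; {A PDU is inoperative, Backup breaker is down, Backup rectifier is inoperative, Fuel pump trips, Inboard static switch is out, Left battery string is inoperative, Lower UPS module lost, South battery string 2 trips, Utility transformer stuck}; {A automatic transfer switch failed, Emergency diesel generator fails, Fuel pump trips, Utility transformer stuck}; {A PDU is inoperative, Backup breaker is down, Backup rectifier is inoperative, Emergency diesel generator fails, Fuel pump trips, Inboard static switch is out, South battery string 2 trips, Utility transformer stuck}.

4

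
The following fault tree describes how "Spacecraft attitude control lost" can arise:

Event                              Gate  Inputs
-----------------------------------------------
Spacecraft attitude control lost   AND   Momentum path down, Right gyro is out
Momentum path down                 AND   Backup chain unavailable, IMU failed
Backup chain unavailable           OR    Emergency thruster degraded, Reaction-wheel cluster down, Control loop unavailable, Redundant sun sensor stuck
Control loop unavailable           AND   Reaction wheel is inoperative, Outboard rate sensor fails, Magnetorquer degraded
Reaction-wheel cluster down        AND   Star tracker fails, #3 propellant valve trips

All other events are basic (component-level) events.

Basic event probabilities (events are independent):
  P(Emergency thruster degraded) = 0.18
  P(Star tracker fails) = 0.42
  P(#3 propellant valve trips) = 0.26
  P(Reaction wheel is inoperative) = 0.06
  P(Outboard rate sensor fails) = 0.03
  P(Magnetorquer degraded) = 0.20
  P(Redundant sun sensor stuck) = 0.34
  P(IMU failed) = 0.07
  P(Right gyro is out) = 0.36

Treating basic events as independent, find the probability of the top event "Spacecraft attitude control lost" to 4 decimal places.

P(Reaction-wheel cluster down) [AND] = 0.42 × 0.26 = 0.109200
P(Control loop unavailable) [AND] = 0.06 × 0.03 × 0.20 = 0.000360
P(Backup chain unavailable) [OR] = 1 − (1−0.18) × (1−0.109200) × (1−0.000360) × (1−0.34) = 0.518073
P(Momentum path down) [AND] = 0.518073 × 0.07 = 0.036265
P(Spacecraft attitude control lost) [AND] = 0.036265 × 0.36 = 0.013055
Rounded to 4 decimal places: P(Spacecraft attitude control lost) ≈ 0.0131.

0.0131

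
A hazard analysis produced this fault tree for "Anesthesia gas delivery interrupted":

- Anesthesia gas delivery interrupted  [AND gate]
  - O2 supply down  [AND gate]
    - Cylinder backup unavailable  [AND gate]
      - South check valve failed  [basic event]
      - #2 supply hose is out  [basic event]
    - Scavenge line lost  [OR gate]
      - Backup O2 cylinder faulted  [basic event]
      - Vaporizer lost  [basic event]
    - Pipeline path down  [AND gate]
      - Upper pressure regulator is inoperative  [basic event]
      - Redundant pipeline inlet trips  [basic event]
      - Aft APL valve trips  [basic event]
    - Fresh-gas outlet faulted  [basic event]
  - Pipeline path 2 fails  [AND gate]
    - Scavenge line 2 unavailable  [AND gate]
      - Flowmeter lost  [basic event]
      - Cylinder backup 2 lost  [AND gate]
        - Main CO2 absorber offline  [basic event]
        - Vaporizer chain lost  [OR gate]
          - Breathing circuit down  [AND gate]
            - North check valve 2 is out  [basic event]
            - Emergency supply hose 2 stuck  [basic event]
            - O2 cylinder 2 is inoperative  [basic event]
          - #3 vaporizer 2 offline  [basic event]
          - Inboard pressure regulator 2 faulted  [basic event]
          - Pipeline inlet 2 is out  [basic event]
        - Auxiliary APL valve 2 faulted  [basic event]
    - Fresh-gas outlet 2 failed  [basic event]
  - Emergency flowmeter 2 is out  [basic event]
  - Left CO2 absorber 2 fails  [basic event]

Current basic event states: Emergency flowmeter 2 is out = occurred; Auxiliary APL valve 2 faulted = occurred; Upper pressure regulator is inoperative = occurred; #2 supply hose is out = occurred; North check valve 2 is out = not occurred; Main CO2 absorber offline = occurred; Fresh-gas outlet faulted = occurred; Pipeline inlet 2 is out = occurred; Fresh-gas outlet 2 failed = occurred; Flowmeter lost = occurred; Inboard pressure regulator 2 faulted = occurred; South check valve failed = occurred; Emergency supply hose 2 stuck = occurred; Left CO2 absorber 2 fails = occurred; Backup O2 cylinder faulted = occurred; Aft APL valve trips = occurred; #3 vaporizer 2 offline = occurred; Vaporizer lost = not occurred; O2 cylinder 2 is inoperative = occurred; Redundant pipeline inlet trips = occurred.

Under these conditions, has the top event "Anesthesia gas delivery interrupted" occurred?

Cylinder backup unavailable [AND]: South check valve failed=occurs, #2 supply hose is out=occurs → all inputs occur → occurs.
Scavenge line lost [OR]: Backup O2 cylinder faulted=occurs, Vaporizer lost=not → at least one input occurs → occurs.
Pipeline path down [AND]: Upper pressure regulator is inoperative=occurs, Redundant pipeline inlet trips=occurs, Aft APL valve trips=occurs → all inputs occur → occurs.
O2 supply down [AND]: Cylinder backup unavailable=occurs, Scavenge line lost=occurs, Pipeline path down=occurs, Fresh-gas outlet faulted=occurs → all inputs occur → occurs.
Breathing circuit down [AND]: North check valve 2 is out=not, Emergency supply hose 2 stuck=occurs, O2 cylinder 2 is inoperative=occurs → not all inputs occur → does not occur.
Vaporizer chain lost [OR]: Breathing circuit down=not, #3 vaporizer 2 offline=occurs, Inboard pressure regulator 2 faulted=occurs, Pipeline inlet 2 is out=occurs → at least one input occurs → occurs.
Cylinder backup 2 lost [AND]: Main CO2 absorber offline=occurs, Vaporizer chain lost=occurs, Auxiliary APL valve 2 faulted=occurs → all inputs occur → occurs.
Scavenge line 2 unavailable [AND]: Flowmeter lost=occurs, Cylinder backup 2 lost=occurs → all inputs occur → occurs.
Pipeline path 2 fails [AND]: Scavenge line 2 unavailable=occurs, Fresh-gas outlet 2 failed=occurs → all inputs occur → occurs.
Anesthesia gas delivery interrupted [AND]: O2 supply down=occurs, Pipeline path 2 fails=occurs, Emergency flowmeter 2 is out=occurs, Left CO2 absorber 2 fails=occurs → all inputs occur → occurs.

Yes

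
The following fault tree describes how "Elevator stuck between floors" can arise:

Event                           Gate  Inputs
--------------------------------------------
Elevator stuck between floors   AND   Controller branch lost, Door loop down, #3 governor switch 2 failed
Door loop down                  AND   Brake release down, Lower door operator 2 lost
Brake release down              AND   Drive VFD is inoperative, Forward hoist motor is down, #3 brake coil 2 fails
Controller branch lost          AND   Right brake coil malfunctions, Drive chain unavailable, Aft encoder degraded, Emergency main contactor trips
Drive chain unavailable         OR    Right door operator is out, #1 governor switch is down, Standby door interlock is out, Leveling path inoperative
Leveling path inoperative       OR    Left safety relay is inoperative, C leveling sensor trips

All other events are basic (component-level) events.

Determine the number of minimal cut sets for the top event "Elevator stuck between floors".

5

Leveling path inoperative [OR]: union of children's cut sets → 2 cut set(s).
Drive chain unavailable [OR]: union of children's cut sets → 5 cut set(s).
Controller branch lost [AND]: one cut set from each child combined → 1 × 5 × 1 × 1 = 5 cut set(s).
Brake release down [AND]: one cut set from each child combined → 1 × 1 × 1 = 1 cut set(s).
Door loop down [AND]: one cut set from each child combined → 1 × 1 = 1 cut set(s).
Elevator stuck between floors [AND]: one cut set from each child combined → 5 × 1 × 1 = 5 cut set(s).
Minimal cut sets: {#3 brake coil 2 fails, #3 governor switch 2 failed, Aft encoder degraded, Drive VFD is inoperative, Emergency main contactor trips, Forward hoist motor is down, Lower door operator 2 lost, Right brake coil malfunctions, Right door operator is out}; {#1 governor switch is down, #3 brake coil 2 fails, #3 governor switch 2 failed, Aft encoder degraded, Drive VFD is inoperative, Emergency main contactor trips, Forward hoist motor is down, Lower door operator 2 lost, Right brake coil malfunctions}; {#3 brake coil 2 fails, #3 governor switch 2 failed, Aft encoder degraded, Drive VFD is inoperative, Emergency main contactor trips, Forward hoist motor is down, Lower door operator 2 lost, Right brake coil malfunctions, Standby door interlock is out}; {#3 brake coil 2 fails, #3 governor switch 2 failed, Aft encoder degraded, Drive VFD is inoperative, Emergency main contactor trips, Forward hoist motor is down, Left safety relay is inoperative, Lower door operator 2 lost, Right brake coil malfunctions}; {#3 brake coil 2 fails, #3 governor switch 2 failed, Aft encoder degraded, C leveling sensor trips, Drive VFD is inoperative, Emergency main contactor trips, Forward hoist motor is down, Lower door operator 2 lost, Right brake coil malfunctions}.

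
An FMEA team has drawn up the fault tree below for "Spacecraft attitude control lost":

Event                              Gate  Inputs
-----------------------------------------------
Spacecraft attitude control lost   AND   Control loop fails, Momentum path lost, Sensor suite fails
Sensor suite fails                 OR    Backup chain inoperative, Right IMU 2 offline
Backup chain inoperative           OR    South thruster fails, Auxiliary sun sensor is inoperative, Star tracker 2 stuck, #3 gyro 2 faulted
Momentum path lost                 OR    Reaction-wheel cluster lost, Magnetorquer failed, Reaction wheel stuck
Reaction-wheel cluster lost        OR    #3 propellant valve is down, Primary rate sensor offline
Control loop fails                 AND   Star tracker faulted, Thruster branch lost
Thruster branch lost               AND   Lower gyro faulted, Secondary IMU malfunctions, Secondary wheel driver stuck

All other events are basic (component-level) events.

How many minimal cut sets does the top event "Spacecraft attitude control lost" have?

Thruster branch lost [AND]: one cut set from each child combined → 1 × 1 × 1 = 1 cut set(s).
Control loop fails [AND]: one cut set from each child combined → 1 × 1 = 1 cut set(s).
Reaction-wheel cluster lost [OR]: union of children's cut sets → 2 cut set(s).
Momentum path lost [OR]: union of children's cut sets → 4 cut set(s).
Backup chain inoperative [OR]: union of children's cut sets → 4 cut set(s).
Sensor suite fails [OR]: union of children's cut sets → 5 cut set(s).
Spacecraft attitude control lost [AND]: one cut set from each child combined → 1 × 4 × 5 = 20 cut set(s).

20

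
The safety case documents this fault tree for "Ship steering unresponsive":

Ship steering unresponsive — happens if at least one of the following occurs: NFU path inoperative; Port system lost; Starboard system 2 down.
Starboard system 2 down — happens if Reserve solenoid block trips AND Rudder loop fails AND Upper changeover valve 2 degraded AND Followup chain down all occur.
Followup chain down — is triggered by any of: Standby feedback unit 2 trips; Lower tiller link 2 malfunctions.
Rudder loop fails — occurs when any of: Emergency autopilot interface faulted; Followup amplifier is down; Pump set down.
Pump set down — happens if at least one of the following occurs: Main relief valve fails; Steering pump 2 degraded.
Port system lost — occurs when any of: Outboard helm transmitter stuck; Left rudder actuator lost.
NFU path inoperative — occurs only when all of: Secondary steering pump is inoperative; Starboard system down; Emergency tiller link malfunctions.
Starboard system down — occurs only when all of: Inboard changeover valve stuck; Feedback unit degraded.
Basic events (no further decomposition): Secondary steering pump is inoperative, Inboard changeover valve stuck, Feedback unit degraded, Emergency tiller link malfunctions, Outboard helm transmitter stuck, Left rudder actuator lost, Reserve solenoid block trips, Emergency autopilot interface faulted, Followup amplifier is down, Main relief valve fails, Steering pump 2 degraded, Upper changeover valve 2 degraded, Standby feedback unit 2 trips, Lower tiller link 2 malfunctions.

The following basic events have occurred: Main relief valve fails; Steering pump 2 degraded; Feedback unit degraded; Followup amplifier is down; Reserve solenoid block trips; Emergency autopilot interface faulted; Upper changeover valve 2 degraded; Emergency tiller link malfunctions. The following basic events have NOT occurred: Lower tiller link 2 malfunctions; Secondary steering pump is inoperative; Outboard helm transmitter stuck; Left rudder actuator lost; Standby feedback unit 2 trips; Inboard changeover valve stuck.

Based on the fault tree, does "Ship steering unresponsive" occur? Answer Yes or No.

Starboard system down [AND]: Inboard changeover valve stuck=not, Feedback unit degraded=occurs → not all inputs occur → does not occur.
NFU path inoperative [AND]: Secondary steering pump is inoperative=not, Starboard system down=not, Emergency tiller link malfunctions=occurs → not all inputs occur → does not occur.
Port system lost [OR]: Outboard helm transmitter stuck=not, Left rudder actuator lost=not → no input occurs → does not occur.
Pump set down [OR]: Main relief valve fails=occurs, Steering pump 2 degraded=occurs → at least one input occurs → occurs.
Rudder loop fails [OR]: Emergency autopilot interface faulted=occurs, Followup amplifier is down=occurs, Pump set down=occurs → at least one input occurs → occurs.
Followup chain down [OR]: Standby feedback unit 2 trips=not, Lower tiller link 2 malfunctions=not → no input occurs → does not occur.
Starboard system 2 down [AND]: Reserve solenoid block trips=occurs, Rudder loop fails=occurs, Upper changeover valve 2 degraded=occurs, Followup chain down=not → not all inputs occur → does not occur.
Ship steering unresponsive [OR]: NFU path inoperative=not, Port system lost=not, Starboard system 2 down=not → no input occurs → does not occur.

No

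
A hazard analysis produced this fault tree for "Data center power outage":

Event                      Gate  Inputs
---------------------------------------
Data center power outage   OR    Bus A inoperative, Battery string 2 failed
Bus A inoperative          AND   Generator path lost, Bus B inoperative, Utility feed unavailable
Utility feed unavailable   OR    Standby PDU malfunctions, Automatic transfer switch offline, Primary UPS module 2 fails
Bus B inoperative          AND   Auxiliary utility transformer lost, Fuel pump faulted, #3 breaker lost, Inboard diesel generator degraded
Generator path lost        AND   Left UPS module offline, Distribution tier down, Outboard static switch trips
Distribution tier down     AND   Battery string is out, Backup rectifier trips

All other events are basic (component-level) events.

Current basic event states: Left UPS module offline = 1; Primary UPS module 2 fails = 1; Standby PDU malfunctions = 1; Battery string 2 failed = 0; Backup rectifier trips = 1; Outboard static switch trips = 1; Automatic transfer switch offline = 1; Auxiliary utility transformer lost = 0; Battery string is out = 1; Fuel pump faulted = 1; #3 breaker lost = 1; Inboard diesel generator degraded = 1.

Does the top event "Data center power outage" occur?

Distribution tier down [AND]: Battery string is out=occurs, Backup rectifier trips=occurs → all inputs occur → occurs.
Generator path lost [AND]: Left UPS module offline=occurs, Distribution tier down=occurs, Outboard static switch trips=occurs → all inputs occur → occurs.
Bus B inoperative [AND]: Auxiliary utility transformer lost=not, Fuel pump faulted=occurs, #3 breaker lost=occurs, Inboard diesel generator degraded=occurs → not all inputs occur → does not occur.
Utility feed unavailable [OR]: Standby PDU malfunctions=occurs, Automatic transfer switch offline=occurs, Primary UPS module 2 fails=occurs → at least one input occurs → occurs.
Bus A inoperative [AND]: Generator path lost=occurs, Bus B inoperative=not, Utility feed unavailable=occurs → not all inputs occur → does not occur.
Data center power outage [OR]: Bus A inoperative=not, Battery string 2 failed=not → no input occurs → does not occur.

No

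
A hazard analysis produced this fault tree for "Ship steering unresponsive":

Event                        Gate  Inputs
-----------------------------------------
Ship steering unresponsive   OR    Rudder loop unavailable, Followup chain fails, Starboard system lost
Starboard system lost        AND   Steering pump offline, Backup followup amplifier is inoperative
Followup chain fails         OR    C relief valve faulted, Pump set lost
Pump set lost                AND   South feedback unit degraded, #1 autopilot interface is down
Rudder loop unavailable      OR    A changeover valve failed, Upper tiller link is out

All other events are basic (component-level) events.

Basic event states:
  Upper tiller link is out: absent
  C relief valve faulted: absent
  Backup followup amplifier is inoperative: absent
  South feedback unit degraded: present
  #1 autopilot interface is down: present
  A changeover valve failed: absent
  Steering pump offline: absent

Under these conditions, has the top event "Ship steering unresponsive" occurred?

Yes

Rudder loop unavailable [OR]: A changeover valve failed=not, Upper tiller link is out=not → no input occurs → does not occur.
Pump set lost [AND]: South feedback unit degraded=occurs, #1 autopilot interface is down=occurs → all inputs occur → occurs.
Followup chain fails [OR]: C relief valve faulted=not, Pump set lost=occurs → at least one input occurs → occurs.
Starboard system lost [AND]: Steering pump offline=not, Backup followup amplifier is inoperative=not → not all inputs occur → does not occur.
Ship steering unresponsive [OR]: Rudder loop unavailable=not, Followup chain fails=occurs, Starboard system lost=not → at least one input occurs → occurs.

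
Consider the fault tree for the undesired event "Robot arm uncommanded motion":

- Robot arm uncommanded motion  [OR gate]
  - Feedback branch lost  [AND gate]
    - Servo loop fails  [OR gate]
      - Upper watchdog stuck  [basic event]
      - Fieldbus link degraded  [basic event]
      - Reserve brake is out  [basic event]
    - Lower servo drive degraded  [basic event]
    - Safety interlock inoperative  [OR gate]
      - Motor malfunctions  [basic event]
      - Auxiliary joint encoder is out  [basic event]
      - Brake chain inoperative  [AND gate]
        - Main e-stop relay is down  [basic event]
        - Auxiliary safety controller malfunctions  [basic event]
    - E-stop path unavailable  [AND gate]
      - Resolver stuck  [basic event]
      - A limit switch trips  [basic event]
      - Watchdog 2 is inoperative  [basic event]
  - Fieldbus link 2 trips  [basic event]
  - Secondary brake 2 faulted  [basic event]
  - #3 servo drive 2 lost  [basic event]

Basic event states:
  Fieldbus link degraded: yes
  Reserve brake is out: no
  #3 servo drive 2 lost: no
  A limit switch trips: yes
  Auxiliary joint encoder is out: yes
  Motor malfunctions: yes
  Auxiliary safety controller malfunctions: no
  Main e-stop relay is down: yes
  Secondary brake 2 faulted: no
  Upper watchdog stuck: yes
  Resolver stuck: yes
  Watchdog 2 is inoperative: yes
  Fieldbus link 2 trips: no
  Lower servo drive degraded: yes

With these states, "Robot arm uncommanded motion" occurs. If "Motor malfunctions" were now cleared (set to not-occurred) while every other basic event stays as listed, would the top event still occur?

Counterfactual: set "Motor malfunctions" to not occurred.
Servo loop fails [OR]: Upper watchdog stuck=occurs, Fieldbus link degraded=occurs, Reserve brake is out=not → at least one input occurs → occurs.
Brake chain inoperative [AND]: Main e-stop relay is down=occurs, Auxiliary safety controller malfunctions=not → not all inputs occur → does not occur.
Safety interlock inoperative [OR]: Motor malfunctions=not, Auxiliary joint encoder is out=occurs, Brake chain inoperative=not → at least one input occurs → occurs.
E-stop path unavailable [AND]: Resolver stuck=occurs, A limit switch trips=occurs, Watchdog 2 is inoperative=occurs → all inputs occur → occurs.
Feedback branch lost [AND]: Servo loop fails=occurs, Lower servo drive degraded=occurs, Safety interlock inoperative=occurs, E-stop path unavailable=occurs → all inputs occur → occurs.
Robot arm uncommanded motion [OR]: Feedback branch lost=occurs, Fieldbus link 2 trips=not, Secondary brake 2 faulted=not, #3 servo drive 2 lost=not → at least one input occurs → occurs.

Yes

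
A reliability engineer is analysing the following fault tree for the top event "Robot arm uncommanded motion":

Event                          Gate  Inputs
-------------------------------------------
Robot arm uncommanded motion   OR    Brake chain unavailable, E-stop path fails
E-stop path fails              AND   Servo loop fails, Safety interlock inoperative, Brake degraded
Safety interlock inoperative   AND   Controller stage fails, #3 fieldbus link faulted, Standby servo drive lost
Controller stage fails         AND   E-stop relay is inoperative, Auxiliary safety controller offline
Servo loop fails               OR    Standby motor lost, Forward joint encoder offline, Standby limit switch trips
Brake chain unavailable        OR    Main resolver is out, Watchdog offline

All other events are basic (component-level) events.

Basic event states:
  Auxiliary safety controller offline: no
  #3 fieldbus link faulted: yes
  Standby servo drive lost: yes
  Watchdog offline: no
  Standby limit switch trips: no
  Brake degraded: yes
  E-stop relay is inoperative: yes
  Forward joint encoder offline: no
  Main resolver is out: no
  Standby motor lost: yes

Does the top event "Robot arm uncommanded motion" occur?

No

Brake chain unavailable [OR]: Main resolver is out=not, Watchdog offline=not → no input occurs → does not occur.
Servo loop fails [OR]: Standby motor lost=occurs, Forward joint encoder offline=not, Standby limit switch trips=not → at least one input occurs → occurs.
Controller stage fails [AND]: E-stop relay is inoperative=occurs, Auxiliary safety controller offline=not → not all inputs occur → does not occur.
Safety interlock inoperative [AND]: Controller stage fails=not, #3 fieldbus link faulted=occurs, Standby servo drive lost=occurs → not all inputs occur → does not occur.
E-stop path fails [AND]: Servo loop fails=occurs, Safety interlock inoperative=not, Brake degraded=occurs → not all inputs occur → does not occur.
Robot arm uncommanded motion [OR]: Brake chain unavailable=not, E-stop path fails=not → no input occurs → does not occur.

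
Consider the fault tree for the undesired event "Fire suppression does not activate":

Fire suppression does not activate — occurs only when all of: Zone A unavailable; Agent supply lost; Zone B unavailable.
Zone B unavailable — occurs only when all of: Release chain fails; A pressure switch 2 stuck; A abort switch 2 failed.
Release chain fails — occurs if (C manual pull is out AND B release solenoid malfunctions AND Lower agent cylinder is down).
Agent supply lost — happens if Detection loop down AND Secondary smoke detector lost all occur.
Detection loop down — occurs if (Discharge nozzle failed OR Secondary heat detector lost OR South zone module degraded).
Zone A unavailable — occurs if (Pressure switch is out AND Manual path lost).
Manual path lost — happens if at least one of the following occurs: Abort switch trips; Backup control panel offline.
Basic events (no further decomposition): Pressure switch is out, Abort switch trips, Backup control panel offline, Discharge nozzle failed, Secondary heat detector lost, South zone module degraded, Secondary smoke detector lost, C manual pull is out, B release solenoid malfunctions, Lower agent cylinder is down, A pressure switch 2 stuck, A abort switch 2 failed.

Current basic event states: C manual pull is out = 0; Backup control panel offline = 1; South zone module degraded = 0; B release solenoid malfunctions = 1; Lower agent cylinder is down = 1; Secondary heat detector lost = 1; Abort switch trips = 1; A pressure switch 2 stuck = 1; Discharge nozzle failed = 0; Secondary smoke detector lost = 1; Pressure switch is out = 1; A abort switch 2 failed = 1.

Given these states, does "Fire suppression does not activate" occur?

Manual path lost [OR]: Abort switch trips=occurs, Backup control panel offline=occurs → at least one input occurs → occurs.
Zone A unavailable [AND]: Pressure switch is out=occurs, Manual path lost=occurs → all inputs occur → occurs.
Detection loop down [OR]: Discharge nozzle failed=not, Secondary heat detector lost=occurs, South zone module degraded=not → at least one input occurs → occurs.
Agent supply lost [AND]: Detection loop down=occurs, Secondary smoke detector lost=occurs → all inputs occur → occurs.
Release chain fails [AND]: C manual pull is out=not, B release solenoid malfunctions=occurs, Lower agent cylinder is down=occurs → not all inputs occur → does not occur.
Zone B unavailable [AND]: Release chain fails=not, A pressure switch 2 stuck=occurs, A abort switch 2 failed=occurs → not all inputs occur → does not occur.
Fire suppression does not activate [AND]: Zone A unavailable=occurs, Agent supply lost=occurs, Zone B unavailable=not → not all inputs occur → does not occur.

No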